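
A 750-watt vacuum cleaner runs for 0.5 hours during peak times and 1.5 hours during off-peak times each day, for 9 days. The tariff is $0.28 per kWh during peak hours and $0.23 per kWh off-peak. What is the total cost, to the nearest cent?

Peak energy = 0.75 kW × 0.5 h × 9 = 3.375 kWh
Off-peak energy = 0.75 kW × 1.5 h × 9 = 10.125 kWh
Cost = 3.375 × $0.28 + 10.125 × $0.23 = $0.945 + $2.32875 = $3.27

$3.27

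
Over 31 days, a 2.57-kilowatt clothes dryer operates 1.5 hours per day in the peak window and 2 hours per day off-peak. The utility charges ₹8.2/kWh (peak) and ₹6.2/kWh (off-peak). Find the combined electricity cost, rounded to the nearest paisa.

₹1967.85

Peak energy = 2.57 kW × 1.5 h × 31 = 119.505 kWh
Off-peak energy = 2.57 kW × 2 h × 31 = 159.34 kWh
Cost = 119.505 × ₹8.2 + 159.34 × ₹6.2 = ₹979.941 + ₹987.908 = ₹1967.85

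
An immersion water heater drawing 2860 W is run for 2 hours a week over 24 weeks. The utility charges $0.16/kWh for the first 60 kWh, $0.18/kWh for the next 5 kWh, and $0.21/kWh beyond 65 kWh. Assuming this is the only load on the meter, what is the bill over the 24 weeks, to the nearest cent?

$25.68

Runtime = 2 h/week × 24 weeks = 48 h
Energy = 2.86 kW × 48 h = 137.28 kWh
Tier 1 (0–60 kWh): 60 × $0.16 = $9.6
Tier 2 (60–65 kWh): 5 × $0.18 = $0.9
Above 65 kWh: 72.28 × $0.21 = $15.1788
Bill = $25.68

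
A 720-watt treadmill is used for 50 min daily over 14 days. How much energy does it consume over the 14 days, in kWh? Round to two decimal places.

8.40 kWh

Runtime = 50 min × 14 = 700 min = 11.666666… h
Energy = 0.72 kW × 11.666666… h = 8.4 kWh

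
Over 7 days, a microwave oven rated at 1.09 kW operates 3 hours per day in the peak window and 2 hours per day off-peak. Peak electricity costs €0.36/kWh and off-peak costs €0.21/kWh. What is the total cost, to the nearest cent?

€11.45

Peak energy = 1.09 kW × 3 h × 7 = 22.89 kWh
Off-peak energy = 1.09 kW × 2 h × 7 = 15.26 kWh
Cost = 22.89 × €0.36 + 15.26 × €0.21 = €8.2404 + €3.2046 = €11.45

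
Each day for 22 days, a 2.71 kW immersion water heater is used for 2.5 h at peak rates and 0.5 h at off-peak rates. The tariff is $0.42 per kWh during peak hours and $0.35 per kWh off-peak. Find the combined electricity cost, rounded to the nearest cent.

$73.03

Peak energy = 2.71 kW × 2.5 h × 22 = 149.05 kWh
Off-peak energy = 2.71 kW × 0.5 h × 22 = 29.81 kWh
Cost = 149.05 × $0.42 + 29.81 × $0.35 = $62.601 + $10.4335 = $73.03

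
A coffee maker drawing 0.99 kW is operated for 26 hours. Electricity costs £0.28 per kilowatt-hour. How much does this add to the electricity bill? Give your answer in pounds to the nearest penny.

£7.21

Energy = 0.99 kW × 26 h = 25.74 kWh
Cost = 25.74 kWh × £0.28/kWh = £7.21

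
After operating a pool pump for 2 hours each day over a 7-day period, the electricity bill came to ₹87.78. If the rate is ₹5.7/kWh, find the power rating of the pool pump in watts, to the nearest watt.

Energy = ₹87.78 ÷ ₹5.7/kWh = 15.4 kWh
Runtime = 2 h/day × 7 days = 14 h
Power = 15.4 kWh ÷ 14 h = 1.1 kW = 1100 W

1100 W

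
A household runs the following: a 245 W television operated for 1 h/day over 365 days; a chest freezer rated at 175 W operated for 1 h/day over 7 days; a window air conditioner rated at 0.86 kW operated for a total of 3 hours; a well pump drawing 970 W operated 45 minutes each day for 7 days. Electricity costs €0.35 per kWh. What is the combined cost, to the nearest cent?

television: Runtime = 1 h/day × 365 days = 365 h
television: 0.245 kW × 365 h = 89.425 kWh
chest freezer: Runtime = 1 h/day × 7 days = 7 h
chest freezer: 0.175 kW × 7 h = 1.225 kWh
window air conditioner: 0.86 kW × 3 h = 2.58 kWh
well pump: Runtime = 45 min × 7 = 315 min = 5.25 h
well pump: 0.97 kW × 5.25 h = 5.0925 kWh
Total energy = 98.3225 kWh
Cost = 98.3225 × €0.35 = €34.41

€34.41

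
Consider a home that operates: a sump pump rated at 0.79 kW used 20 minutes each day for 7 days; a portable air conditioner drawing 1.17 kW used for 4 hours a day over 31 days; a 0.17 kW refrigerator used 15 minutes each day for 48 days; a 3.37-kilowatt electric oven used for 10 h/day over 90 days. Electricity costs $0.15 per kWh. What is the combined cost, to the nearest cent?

$477.29

sump pump: Runtime = 20 min × 7 = 140 min = 2.333333… h
sump pump: 0.79 kW × 2.333333… h = 1.843333… kWh
portable air conditioner: Runtime = 4 h/day × 31 days = 124 h
portable air conditioner: 1.17 kW × 124 h = 145.08 kWh
refrigerator: Runtime = 15 min × 48 = 720 min = 12 h
refrigerator: 0.17 kW × 12 h = 2.04 kWh
electric oven: Runtime = 10 h/day × 90 days = 900 h
electric oven: 3.37 kW × 900 h = 3033 kWh
Total energy = 3181.963333… kWh
Cost = 3181.963333… × $0.15 = $477.29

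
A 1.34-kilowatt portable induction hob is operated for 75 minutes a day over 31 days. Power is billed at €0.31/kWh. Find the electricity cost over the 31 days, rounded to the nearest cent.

Runtime = 75 min × 31 = 2325 min = 38.75 h
Energy = 1.34 kW × 38.75 h = 51.925 kWh
Cost = 51.925 kWh × €0.31/kWh = €16.10

€16.10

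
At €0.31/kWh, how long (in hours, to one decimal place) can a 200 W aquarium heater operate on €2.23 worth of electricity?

36.0 h

Energy available = €2.23 ÷ €0.31/kWh = 7.1935 kWh
Hours = 7.1935 kWh ÷ 0.2 kW = 36.0 h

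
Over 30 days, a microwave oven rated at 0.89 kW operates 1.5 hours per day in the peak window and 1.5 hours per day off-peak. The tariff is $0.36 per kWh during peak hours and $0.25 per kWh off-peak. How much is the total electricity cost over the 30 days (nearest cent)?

$24.43

Peak energy = 0.89 kW × 1.5 h × 30 = 40.05 kWh
Off-peak energy = 0.89 kW × 1.5 h × 30 = 40.05 kWh
Cost = 40.05 × $0.36 + 40.05 × $0.25 = $14.418 + $10.0125 = $24.43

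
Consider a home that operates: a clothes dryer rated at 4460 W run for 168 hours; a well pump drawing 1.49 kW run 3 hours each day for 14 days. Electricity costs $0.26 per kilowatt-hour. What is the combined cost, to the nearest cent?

$211.08

clothes dryer: 4.46 kW × 168 h = 749.28 kWh
well pump: Runtime = 3 h/day × 14 days = 42 h
well pump: 1.49 kW × 42 h = 62.58 kWh
Total energy = 811.86 kWh
Cost = 811.86 × $0.26 = $211.08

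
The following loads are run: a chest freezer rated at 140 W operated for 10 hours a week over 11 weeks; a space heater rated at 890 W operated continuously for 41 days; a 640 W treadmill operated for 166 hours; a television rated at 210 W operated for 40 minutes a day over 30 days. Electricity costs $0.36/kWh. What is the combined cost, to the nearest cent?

$360.58

chest freezer: Runtime = 10 h/week × 11 weeks = 110 h
chest freezer: 0.14 kW × 110 h = 15.4 kWh
space heater: Runtime = 24 h × 41 = 984 h
space heater: 0.89 kW × 984 h = 875.76 kWh
treadmill: 0.64 kW × 166 h = 106.24 kWh
television: Runtime = 40 min × 30 = 1200 min = 20 h
television: 0.21 kW × 20 h = 4.2 kWh
Total energy = 1001.6 kWh
Cost = 1001.6 × $0.36 = $360.58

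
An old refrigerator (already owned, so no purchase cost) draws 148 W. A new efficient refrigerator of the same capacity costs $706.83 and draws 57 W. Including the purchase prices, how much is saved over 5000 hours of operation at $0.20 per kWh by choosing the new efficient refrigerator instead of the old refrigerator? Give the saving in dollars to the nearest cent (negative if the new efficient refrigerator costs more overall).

old refrigerator: $0.00 + (148/1000) kW × 5000 h × $0.20 = $0.00 + $148 = $148
new efficient refrigerator: $706.83 + (57/1000) kW × 5000 h × $0.20 = $706.83 + $57 = $763.83
Saving = $148 − $763.83 = −$615.83

-$615.83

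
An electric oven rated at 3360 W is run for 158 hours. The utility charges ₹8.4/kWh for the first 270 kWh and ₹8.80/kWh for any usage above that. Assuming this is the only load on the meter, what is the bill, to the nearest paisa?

Energy = 3.36 kW × 158 h = 530.88 kWh
Tier 1 (0–270 kWh): 270 × ₹8.4 = ₹2268
Above 270 kWh: 260.88 × ₹8.80 = ₹2295.744
Bill = ₹4563.74

₹4563.74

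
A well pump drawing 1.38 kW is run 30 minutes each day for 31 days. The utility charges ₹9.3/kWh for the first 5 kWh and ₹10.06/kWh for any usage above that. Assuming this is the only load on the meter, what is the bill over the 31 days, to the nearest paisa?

Runtime = 30 min × 31 = 930 min = 15.5 h
Energy = 1.38 kW × 15.5 h = 21.39 kWh
Tier 1 (0–5 kWh): 5 × ₹9.3 = ₹46.5
Above 5 kWh: 16.39 × ₹10.06 = ₹164.8834
Bill = ₹211.38

₹211.38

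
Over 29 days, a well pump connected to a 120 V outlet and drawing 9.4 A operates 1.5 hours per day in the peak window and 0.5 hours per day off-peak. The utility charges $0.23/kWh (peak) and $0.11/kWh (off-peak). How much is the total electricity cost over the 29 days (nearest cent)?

Power = 9.4 A × 120 V = 1128 W = 1.128 kW
Peak energy = 1.128 kW × 1.5 h × 29 = 49.068 kWh
Off-peak energy = 1.128 kW × 0.5 h × 29 = 16.356 kWh
Cost = 49.068 × $0.23 + 16.356 × $0.11 = $11.28564 + $1.79916 = $13.08

$13.08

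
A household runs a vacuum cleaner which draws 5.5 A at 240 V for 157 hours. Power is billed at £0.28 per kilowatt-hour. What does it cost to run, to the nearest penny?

Power = 5.5 A × 240 V = 1320 W = 1.32 kW
Energy = 1.32 kW × 157 h = 207.24 kWh
Cost = 207.24 kWh × £0.28/kWh = £58.03

£58.03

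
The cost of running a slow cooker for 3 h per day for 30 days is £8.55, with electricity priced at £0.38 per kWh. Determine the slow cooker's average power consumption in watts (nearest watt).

Energy = £8.55 ÷ £0.38/kWh = 22.5 kWh
Runtime = 3 h/day × 30 days = 90 h
Power = 22.5 kWh ÷ 90 h = 0.25 kW = 250 W

250 W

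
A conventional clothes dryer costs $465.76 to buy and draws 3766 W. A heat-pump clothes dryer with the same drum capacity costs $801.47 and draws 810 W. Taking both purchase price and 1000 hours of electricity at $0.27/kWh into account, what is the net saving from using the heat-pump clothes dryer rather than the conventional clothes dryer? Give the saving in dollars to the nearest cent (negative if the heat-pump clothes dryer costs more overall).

conventional clothes dryer: $465.76 + (3766/1000) kW × 1000 h × $0.27 = $465.76 + $1016.82 = $1482.58
heat-pump clothes dryer: $801.47 + (810/1000) kW × 1000 h × $0.27 = $801.47 + $218.7 = $1020.17
Saving = $1482.58 − $1020.17 = $462.41

$462.41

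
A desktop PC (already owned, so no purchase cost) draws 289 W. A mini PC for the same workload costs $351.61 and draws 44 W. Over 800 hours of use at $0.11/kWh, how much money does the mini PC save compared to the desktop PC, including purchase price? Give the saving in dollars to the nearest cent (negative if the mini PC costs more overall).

desktop PC: $0.00 + (289/1000) kW × 800 h × $0.11 = $0.00 + $25.432 = $25.432
mini PC: $351.61 + (44/1000) kW × 800 h × $0.11 = $351.61 + $3.872 = $355.482
Saving = $25.432 − $355.482 = −$330.05

-$330.05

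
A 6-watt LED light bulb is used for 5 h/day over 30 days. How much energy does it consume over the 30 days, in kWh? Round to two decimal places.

0.90 kWh

Runtime = 5 h/day × 30 days = 150 h
Energy = 0.006 kW × 150 h = 0.9 kWh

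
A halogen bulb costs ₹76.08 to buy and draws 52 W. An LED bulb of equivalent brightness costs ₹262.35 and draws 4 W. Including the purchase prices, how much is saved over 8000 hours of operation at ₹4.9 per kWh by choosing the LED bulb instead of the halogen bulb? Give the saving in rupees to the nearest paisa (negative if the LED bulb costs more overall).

halogen bulb: ₹76.08 + (52/1000) kW × 8000 h × ₹4.9 = ₹76.08 + ₹2038.4 = ₹2114.48
LED bulb: ₹262.35 + (4/1000) kW × 8000 h × ₹4.9 = ₹262.35 + ₹156.8 = ₹419.15
Saving = ₹2114.48 − ₹419.15 = ₹1695.33

₹1695.33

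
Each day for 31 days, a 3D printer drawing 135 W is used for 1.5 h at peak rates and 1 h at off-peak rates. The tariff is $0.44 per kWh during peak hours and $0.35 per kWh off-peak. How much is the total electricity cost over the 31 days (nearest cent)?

Peak energy = 0.135 kW × 1.5 h × 31 = 6.2775 kWh
Off-peak energy = 0.135 kW × 1 h × 31 = 4.185 kWh
Cost = 6.2775 × $0.44 + 4.185 × $0.35 = $2.7621 + $1.46475 = $4.23

$4.23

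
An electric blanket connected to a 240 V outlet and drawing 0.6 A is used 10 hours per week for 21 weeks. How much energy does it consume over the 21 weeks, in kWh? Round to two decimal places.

30.24 kWh

Power = 0.6 A × 240 V = 144 W = 0.144 kW
Runtime = 10 h/week × 21 weeks = 210 h
Energy = 0.144 kW × 210 h = 30.24 kWh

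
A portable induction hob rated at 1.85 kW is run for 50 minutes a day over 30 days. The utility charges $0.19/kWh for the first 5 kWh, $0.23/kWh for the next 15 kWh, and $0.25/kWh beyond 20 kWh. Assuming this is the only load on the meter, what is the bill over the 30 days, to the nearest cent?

$10.96

Runtime = 50 min × 30 = 1500 min = 25 h
Energy = 1.85 kW × 25 h = 46.25 kWh
Tier 1 (0–5 kWh): 5 × $0.19 = $0.95
Tier 2 (5–20 kWh): 15 × $0.23 = $3.45
Above 20 kWh: 26.25 × $0.25 = $6.5625
Bill = $10.96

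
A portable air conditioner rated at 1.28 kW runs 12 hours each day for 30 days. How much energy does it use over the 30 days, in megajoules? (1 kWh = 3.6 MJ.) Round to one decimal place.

Runtime = 12 h/day × 30 days = 360 h
Energy = 1.28 kW × 360 h = 460.8 kWh
= 460.8 × 3.6 MJ = 1658.9 MJ

1658.9 MJ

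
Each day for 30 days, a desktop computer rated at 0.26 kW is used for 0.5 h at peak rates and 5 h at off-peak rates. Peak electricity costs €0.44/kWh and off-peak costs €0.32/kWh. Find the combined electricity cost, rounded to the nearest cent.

€14.20

Peak energy = 0.26 kW × 0.5 h × 30 = 3.9 kWh
Off-peak energy = 0.26 kW × 5 h × 30 = 39 kWh
Cost = 3.9 × €0.44 + 39 × €0.32 = €1.716 + €12.48 = €14.20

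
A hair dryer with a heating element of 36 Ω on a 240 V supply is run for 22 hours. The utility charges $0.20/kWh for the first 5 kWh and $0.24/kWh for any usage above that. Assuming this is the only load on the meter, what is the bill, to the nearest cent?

Power = V²/R = 240²/36 = 1600 W = 1.6 kW
Energy = 1.6 kW × 22 h = 35.2 kWh
Tier 1 (0–5 kWh): 5 × $0.20 = $1
Above 5 kWh: 30.2 × $0.24 = $7.248
Bill = $8.25

$8.25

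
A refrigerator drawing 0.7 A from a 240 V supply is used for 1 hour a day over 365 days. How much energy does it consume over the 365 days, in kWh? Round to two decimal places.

61.32 kWh

Power = 0.7 A × 240 V = 168 W = 0.168 kW
Runtime = 1 h/day × 365 days = 365 h
Energy = 0.168 kW × 365 h = 61.32 kWh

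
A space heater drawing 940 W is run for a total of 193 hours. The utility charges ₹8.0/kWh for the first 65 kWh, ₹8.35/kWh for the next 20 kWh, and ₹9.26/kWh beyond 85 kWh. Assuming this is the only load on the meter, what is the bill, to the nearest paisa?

₹1579.85

Energy = 0.94 kW × 193 h = 181.42 kWh
Tier 1 (0–65 kWh): 65 × ₹8.0 = ₹520
Tier 2 (65–85 kWh): 20 × ₹8.35 = ₹167
Above 85 kWh: 96.42 × ₹9.26 = ₹892.8492
Bill = ₹1579.85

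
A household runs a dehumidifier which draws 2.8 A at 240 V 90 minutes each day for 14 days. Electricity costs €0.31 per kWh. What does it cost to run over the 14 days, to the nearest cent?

Power = 2.8 A × 240 V = 672 W = 0.672 kW
Runtime = 90 min × 14 = 1260 min = 21 h
Energy = 0.672 kW × 21 h = 14.112 kWh
Cost = 14.112 kWh × €0.31/kWh = €4.37

€4.37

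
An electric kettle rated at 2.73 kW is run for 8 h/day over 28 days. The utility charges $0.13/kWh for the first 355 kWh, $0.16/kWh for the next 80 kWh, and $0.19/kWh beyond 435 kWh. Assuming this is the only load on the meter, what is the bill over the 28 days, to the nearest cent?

$92.49

Runtime = 8 h/day × 28 days = 224 h
Energy = 2.73 kW × 224 h = 611.52 kWh
Tier 1 (0–355 kWh): 355 × $0.13 = $46.15
Tier 2 (355–435 kWh): 80 × $0.16 = $12.8
Above 435 kWh: 176.52 × $0.19 = $33.5388
Bill = $92.49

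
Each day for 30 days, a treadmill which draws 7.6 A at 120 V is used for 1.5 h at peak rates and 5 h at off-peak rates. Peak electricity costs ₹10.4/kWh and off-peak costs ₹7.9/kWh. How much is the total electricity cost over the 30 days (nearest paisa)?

Power = 7.6 A × 120 V = 912 W = 0.912 kW
Peak energy = 0.912 kW × 1.5 h × 30 = 41.04 kWh
Off-peak energy = 0.912 kW × 5 h × 30 = 136.8 kWh
Cost = 41.04 × ₹10.4 + 136.8 × ₹7.9 = ₹426.816 + ₹1080.72 = ₹1507.54

₹1507.54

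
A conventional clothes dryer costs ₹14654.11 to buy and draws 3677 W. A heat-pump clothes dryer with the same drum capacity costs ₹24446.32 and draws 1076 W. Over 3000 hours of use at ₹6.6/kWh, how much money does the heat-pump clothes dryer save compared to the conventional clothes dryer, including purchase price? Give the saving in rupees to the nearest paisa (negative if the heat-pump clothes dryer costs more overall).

conventional clothes dryer: ₹14654.11 + (3677/1000) kW × 3000 h × ₹6.6 = ₹14654.11 + ₹72804.6 = ₹87458.71
heat-pump clothes dryer: ₹24446.32 + (1076/1000) kW × 3000 h × ₹6.6 = ₹24446.32 + ₹21304.8 = ₹45751.12
Saving = ₹87458.71 − ₹45751.12 = ₹41707.59

₹41707.59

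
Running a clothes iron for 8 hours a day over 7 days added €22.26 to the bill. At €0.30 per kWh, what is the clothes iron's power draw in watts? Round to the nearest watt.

Energy = €22.26 ÷ €0.30/kWh = 74.2 kWh
Runtime = 8 h/day × 7 days = 56 h
Power = 74.2 kWh ÷ 56 h = 1.325 kW = 1325 W

1325 W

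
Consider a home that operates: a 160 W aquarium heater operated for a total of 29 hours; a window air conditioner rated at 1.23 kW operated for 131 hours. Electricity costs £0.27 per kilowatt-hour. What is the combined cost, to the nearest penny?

£44.76

aquarium heater: 0.16 kW × 29 h = 4.64 kWh
window air conditioner: 1.23 kW × 131 h = 161.13 kWh
Total energy = 165.77 kWh
Cost = 165.77 × £0.27 = £44.76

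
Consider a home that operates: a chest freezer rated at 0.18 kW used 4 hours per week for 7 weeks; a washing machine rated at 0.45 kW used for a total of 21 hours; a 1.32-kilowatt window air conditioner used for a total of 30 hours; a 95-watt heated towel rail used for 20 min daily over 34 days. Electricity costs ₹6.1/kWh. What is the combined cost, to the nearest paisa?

chest freezer: Runtime = 4 h/week × 7 weeks = 28 h
chest freezer: 0.18 kW × 28 h = 5.04 kWh
washing machine: 0.45 kW × 21 h = 9.45 kWh
window air conditioner: 1.32 kW × 30 h = 39.6 kWh
heated towel rail: Runtime = 20 min × 34 = 680 min = 11.333333… h
heated towel rail: 0.095 kW × 11.333333… h = 1.076666… kWh
Total energy = 55.166666… kWh
Cost = 55.166666… × ₹6.1 = ₹336.52

₹336.52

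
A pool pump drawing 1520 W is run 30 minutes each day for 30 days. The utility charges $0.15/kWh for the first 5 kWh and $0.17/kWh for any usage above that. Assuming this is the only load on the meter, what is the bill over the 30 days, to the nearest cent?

Runtime = 30 min × 30 = 900 min = 15 h
Energy = 1.52 kW × 15 h = 22.8 kWh
Tier 1 (0–5 kWh): 5 × $0.15 = $0.75
Above 5 kWh: 17.8 × $0.17 = $3.026
Bill = $3.78

$3.78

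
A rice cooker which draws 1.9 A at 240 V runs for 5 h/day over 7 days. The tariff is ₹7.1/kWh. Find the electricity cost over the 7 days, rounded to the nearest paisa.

₹113.32

Power = 1.9 A × 240 V = 456 W = 0.456 kW
Runtime = 5 h/day × 7 days = 35 h
Energy = 0.456 kW × 35 h = 15.96 kWh
Cost = 15.96 kWh × ₹7.1/kWh = ₹113.32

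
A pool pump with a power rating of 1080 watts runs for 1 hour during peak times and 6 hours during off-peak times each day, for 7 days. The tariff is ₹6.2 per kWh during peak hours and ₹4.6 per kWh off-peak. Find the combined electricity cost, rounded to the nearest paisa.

Peak energy = 1.08 kW × 1 h × 7 = 7.56 kWh
Off-peak energy = 1.08 kW × 6 h × 7 = 45.36 kWh
Cost = 7.56 × ₹6.2 + 45.36 × ₹4.6 = ₹46.872 + ₹208.656 = ₹255.53

₹255.53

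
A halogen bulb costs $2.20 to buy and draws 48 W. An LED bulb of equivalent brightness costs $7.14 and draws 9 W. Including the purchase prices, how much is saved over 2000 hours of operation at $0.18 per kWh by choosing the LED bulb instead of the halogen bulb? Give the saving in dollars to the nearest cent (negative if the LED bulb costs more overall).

halogen bulb: $2.20 + (48/1000) kW × 2000 h × $0.18 = $2.20 + $17.28 = $19.48
LED bulb: $7.14 + (9/1000) kW × 2000 h × $0.18 = $7.14 + $3.24 = $10.38
Saving = $19.48 − $10.38 = $9.1

$9.10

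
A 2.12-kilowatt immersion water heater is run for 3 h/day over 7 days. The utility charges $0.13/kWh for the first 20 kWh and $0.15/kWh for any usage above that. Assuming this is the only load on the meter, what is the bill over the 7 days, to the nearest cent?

$6.28

Runtime = 3 h/day × 7 days = 21 h
Energy = 2.12 kW × 21 h = 44.52 kWh
Tier 1 (0–20 kWh): 20 × $0.13 = $2.6
Above 20 kWh: 24.52 × $0.15 = $3.678
Bill = $6.28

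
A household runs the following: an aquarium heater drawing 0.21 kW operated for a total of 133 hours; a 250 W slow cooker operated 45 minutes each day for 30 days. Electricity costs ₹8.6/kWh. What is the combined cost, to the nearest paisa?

₹288.57

aquarium heater: 0.21 kW × 133 h = 27.93 kWh
slow cooker: Runtime = 45 min × 30 = 1350 min = 22.5 h
slow cooker: 0.25 kW × 22.5 h = 5.625 kWh
Total energy = 33.555 kWh
Cost = 33.555 × ₹8.6 = ₹288.57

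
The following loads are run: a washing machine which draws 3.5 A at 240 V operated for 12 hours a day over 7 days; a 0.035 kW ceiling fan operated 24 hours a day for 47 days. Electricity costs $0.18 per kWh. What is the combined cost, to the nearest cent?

washing machine: Power = 3.5 A × 240 V = 840 W = 0.84 kW
washing machine: Runtime = 12 h/day × 7 days = 84 h
washing machine: 0.84 kW × 84 h = 70.56 kWh
ceiling fan: Runtime = 24 h × 47 = 1128 h
ceiling fan: 0.035 kW × 1128 h = 39.48 kWh
Total energy = 110.04 kWh
Cost = 110.04 × $0.18 = $19.81

$19.81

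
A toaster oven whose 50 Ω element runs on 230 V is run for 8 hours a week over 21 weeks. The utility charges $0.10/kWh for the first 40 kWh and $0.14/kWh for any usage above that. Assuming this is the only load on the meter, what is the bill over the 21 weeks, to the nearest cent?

$23.28

Power = V²/R = 230²/50 = 1058 W = 1.058 kW
Runtime = 8 h/week × 21 weeks = 168 h
Energy = 1.058 kW × 168 h = 177.744 kWh
Tier 1 (0–40 kWh): 40 × $0.10 = $4
Above 40 kWh: 137.744 × $0.14 = $19.28416
Bill = $23.28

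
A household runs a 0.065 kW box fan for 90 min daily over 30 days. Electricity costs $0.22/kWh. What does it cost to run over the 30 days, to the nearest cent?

Runtime = 90 min × 30 = 2700 min = 45 h
Energy = 0.065 kW × 45 h = 2.925 kWh
Cost = 2.925 kWh × $0.22/kWh = $0.64

$0.64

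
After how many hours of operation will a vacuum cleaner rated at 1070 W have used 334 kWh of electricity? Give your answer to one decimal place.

312.1 h

Hours = 334 kWh ÷ 1.07 kW = 312.1 h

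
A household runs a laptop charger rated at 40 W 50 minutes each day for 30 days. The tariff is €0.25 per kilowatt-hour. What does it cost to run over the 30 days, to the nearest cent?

Runtime = 50 min × 30 = 1500 min = 25 h
Energy = 0.04 kW × 25 h = 1 kWh
Cost = 1 kWh × €0.25/kWh = €0.25

€0.25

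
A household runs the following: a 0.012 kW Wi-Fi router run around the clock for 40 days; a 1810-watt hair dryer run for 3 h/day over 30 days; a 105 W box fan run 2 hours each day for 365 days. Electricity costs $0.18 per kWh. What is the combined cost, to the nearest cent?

$45.19

Wi-Fi router: Runtime = 24 h × 40 = 960 h
Wi-Fi router: 0.012 kW × 960 h = 11.52 kWh
hair dryer: Runtime = 3 h/day × 30 days = 90 h
hair dryer: 1.81 kW × 90 h = 162.9 kWh
box fan: Runtime = 2 h/day × 365 days = 730 h
box fan: 0.105 kW × 730 h = 76.65 kWh
Total energy = 251.07 kWh
Cost = 251.07 × $0.18 = $45.19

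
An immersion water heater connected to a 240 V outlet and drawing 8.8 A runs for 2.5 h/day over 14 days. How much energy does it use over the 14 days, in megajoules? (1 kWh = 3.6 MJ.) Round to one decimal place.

Power = 8.8 A × 240 V = 2112 W = 2.112 kW
Runtime = 2.5 h/day × 14 days = 35 h
Energy = 2.112 kW × 35 h = 73.92 kWh
= 73.92 × 3.6 MJ = 266.1 MJ

266.1 MJ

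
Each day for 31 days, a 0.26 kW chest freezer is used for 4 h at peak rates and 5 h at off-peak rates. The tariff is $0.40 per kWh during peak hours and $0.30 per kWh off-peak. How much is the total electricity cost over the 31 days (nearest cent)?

$24.99

Peak energy = 0.26 kW × 4 h × 31 = 32.24 kWh
Off-peak energy = 0.26 kW × 5 h × 31 = 40.3 kWh
Cost = 32.24 × $0.40 + 40.3 × $0.30 = $12.896 + $12.09 = $24.99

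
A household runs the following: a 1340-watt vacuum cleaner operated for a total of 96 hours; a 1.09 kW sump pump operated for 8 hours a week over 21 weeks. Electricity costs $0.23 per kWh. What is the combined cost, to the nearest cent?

$71.70

vacuum cleaner: 1.34 kW × 96 h = 128.64 kWh
sump pump: Runtime = 8 h/week × 21 weeks = 168 h
sump pump: 1.09 kW × 168 h = 183.12 kWh
Total energy = 311.76 kWh
Cost = 311.76 × $0.23 = $71.70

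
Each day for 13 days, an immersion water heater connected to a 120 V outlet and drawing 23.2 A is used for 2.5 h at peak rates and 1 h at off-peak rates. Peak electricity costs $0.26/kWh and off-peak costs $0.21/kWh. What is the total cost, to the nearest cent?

$31.13

Power = 23.2 A × 120 V = 2784 W = 2.784 kW
Peak energy = 2.784 kW × 2.5 h × 13 = 90.48 kWh
Off-peak energy = 2.784 kW × 1 h × 13 = 36.192 kWh
Cost = 90.48 × $0.26 + 36.192 × $0.21 = $23.5248 + $7.60032 = $31.13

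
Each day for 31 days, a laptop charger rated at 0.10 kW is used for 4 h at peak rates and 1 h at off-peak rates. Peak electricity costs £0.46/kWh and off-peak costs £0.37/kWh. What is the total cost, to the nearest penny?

£6.85

Peak energy = 0.1 kW × 4 h × 31 = 12.4 kWh
Off-peak energy = 0.1 kW × 1 h × 31 = 3.1 kWh
Cost = 12.4 × £0.46 + 3.1 × £0.37 = £5.704 + £1.147 = £6.85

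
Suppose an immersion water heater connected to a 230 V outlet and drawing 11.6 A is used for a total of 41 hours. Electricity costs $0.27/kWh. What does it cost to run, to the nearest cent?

Power = 11.6 A × 230 V = 2668 W = 2.668 kW
Energy = 2.668 kW × 41 h = 109.388 kWh
Cost = 109.388 kWh × $0.27/kWh = $29.53

$29.53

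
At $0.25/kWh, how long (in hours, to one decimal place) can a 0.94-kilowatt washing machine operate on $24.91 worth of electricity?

Energy available = $24.91 ÷ $0.25/kWh = 99.64 kWh
Hours = 99.64 kWh ÷ 0.94 kW = 106.0 h

106.0 h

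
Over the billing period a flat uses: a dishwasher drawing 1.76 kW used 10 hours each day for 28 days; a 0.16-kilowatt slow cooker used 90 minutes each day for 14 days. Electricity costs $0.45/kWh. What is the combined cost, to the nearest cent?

$223.27

dishwasher: Runtime = 10 h/day × 28 days = 280 h
dishwasher: 1.76 kW × 280 h = 492.8 kWh
slow cooker: Runtime = 90 min × 14 = 1260 min = 21 h
slow cooker: 0.16 kW × 21 h = 3.36 kWh
Total energy = 496.16 kWh
Cost = 496.16 × $0.45 = $223.27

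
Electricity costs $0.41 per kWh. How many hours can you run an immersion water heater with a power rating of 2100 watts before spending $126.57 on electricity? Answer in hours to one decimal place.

Energy available = $126.57 ÷ $0.41/kWh = 308.7073 kWh
Hours = 308.7073 kWh ÷ 2.1 kW = 147.0 h

147.0 h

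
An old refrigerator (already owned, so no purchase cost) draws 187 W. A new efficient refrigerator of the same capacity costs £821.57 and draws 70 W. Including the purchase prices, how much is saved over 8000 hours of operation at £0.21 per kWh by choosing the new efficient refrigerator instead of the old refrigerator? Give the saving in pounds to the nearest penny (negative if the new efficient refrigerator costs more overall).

-£625.01

old refrigerator: £0.00 + (187/1000) kW × 8000 h × £0.21 = £0.00 + £314.16 = £314.16
new efficient refrigerator: £821.57 + (70/1000) kW × 8000 h × £0.21 = £821.57 + £117.6 = £939.17
Saving = £314.16 − £939.17 = −£625.01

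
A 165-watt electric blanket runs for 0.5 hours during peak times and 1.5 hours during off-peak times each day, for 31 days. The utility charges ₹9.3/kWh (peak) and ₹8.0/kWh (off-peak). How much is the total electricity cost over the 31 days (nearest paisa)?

₹85.16

Peak energy = 0.165 kW × 0.5 h × 31 = 2.5575 kWh
Off-peak energy = 0.165 kW × 1.5 h × 31 = 7.6725 kWh
Cost = 2.5575 × ₹9.3 + 7.6725 × ₹8.0 = ₹23.78475 + ₹61.38 = ₹85.16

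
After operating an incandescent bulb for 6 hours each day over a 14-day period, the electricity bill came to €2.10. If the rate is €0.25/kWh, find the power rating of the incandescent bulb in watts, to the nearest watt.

Energy = €2.10 ÷ €0.25/kWh = 8.4 kWh
Runtime = 6 h/day × 14 days = 84 h
Power = 8.4 kWh ÷ 84 h = 0.1 kW = 100 W

100 W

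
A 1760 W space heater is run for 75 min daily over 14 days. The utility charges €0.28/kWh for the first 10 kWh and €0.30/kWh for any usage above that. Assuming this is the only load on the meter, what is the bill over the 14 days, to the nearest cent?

Runtime = 75 min × 14 = 1050 min = 17.5 h
Energy = 1.76 kW × 17.5 h = 30.8 kWh
Tier 1 (0–10 kWh): 10 × €0.28 = €2.8
Above 10 kWh: 20.8 × €0.30 = €6.24
Bill = €9.04

€9.04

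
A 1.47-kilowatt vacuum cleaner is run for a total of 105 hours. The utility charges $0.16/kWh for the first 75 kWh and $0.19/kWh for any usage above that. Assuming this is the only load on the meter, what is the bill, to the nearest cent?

Energy = 1.47 kW × 105 h = 154.35 kWh
Tier 1 (0–75 kWh): 75 × $0.16 = $12
Above 75 kWh: 79.35 × $0.19 = $15.0765
Bill = $27.08

$27.08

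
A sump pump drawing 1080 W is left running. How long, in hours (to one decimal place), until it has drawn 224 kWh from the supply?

Hours = 224 kWh ÷ 1.08 kW = 207.4 h

207.4 h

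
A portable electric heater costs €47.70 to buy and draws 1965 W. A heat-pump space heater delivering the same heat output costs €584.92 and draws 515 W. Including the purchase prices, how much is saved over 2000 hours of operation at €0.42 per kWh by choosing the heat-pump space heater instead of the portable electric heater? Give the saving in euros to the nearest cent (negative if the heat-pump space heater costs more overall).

portable electric heater: €47.70 + (1965/1000) kW × 2000 h × €0.42 = €47.70 + €1650.6 = €1698.3
heat-pump space heater: €584.92 + (515/1000) kW × 2000 h × €0.42 = €584.92 + €432.6 = €1017.52
Saving = €1698.3 − €1017.52 = €680.78

€680.78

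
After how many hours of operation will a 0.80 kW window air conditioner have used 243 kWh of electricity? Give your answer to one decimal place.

Hours = 243 kWh ÷ 0.8 kW = 303.8 h

303.8 h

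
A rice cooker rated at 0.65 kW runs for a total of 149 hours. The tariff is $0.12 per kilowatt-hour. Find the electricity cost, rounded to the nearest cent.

$11.62

Energy = 0.65 kW × 149 h = 96.85 kWh
Cost = 96.85 kWh × $0.12/kWh = $11.62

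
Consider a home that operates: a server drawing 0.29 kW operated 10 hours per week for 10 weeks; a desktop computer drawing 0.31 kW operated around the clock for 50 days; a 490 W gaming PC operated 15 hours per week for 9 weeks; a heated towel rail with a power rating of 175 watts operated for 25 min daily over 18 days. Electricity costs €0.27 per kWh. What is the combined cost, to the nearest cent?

€126.48

server: Runtime = 10 h/week × 10 weeks = 100 h
server: 0.29 kW × 100 h = 29 kWh
desktop computer: Runtime = 24 h × 50 = 1200 h
desktop computer: 0.31 kW × 1200 h = 372 kWh
gaming PC: Runtime = 15 h/week × 9 weeks = 135 h
gaming PC: 0.49 kW × 135 h = 66.15 kWh
heated towel rail: Runtime = 25 min × 18 = 450 min = 7.5 h
heated towel rail: 0.175 kW × 7.5 h = 1.3125 kWh
Total energy = 468.4625 kWh
Cost = 468.4625 × €0.27 = €126.48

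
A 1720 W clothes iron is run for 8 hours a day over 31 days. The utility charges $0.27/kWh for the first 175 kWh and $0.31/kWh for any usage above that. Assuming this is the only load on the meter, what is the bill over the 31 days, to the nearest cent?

$125.23

Runtime = 8 h/day × 31 days = 248 h
Energy = 1.72 kW × 248 h = 426.56 kWh
Tier 1 (0–175 kWh): 175 × $0.27 = $47.25
Above 175 kWh: 251.56 × $0.31 = $77.9836
Bill = $125.23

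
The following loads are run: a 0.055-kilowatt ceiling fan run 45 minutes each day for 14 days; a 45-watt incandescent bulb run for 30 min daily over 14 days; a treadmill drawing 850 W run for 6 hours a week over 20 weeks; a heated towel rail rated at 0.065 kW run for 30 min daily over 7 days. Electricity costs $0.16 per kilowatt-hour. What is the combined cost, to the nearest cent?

$16.50

ceiling fan: Runtime = 45 min × 14 = 630 min = 10.5 h
ceiling fan: 0.055 kW × 10.5 h = 0.5775 kWh
incandescent bulb: Runtime = 30 min × 14 = 420 min = 7 h
incandescent bulb: 0.045 kW × 7 h = 0.315 kWh
treadmill: Runtime = 6 h/week × 20 weeks = 120 h
treadmill: 0.85 kW × 120 h = 102 kWh
heated towel rail: Runtime = 30 min × 7 = 210 min = 3.5 h
heated towel rail: 0.065 kW × 3.5 h = 0.2275 kWh
Total energy = 103.12 kWh
Cost = 103.12 × $0.16 = $16.50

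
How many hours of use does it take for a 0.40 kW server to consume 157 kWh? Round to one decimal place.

392.5 h

Hours = 157 kWh ÷ 0.4 kW = 392.5 h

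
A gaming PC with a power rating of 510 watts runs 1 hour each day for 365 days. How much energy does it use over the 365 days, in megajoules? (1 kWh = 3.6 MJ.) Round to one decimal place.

Runtime = 1 h/day × 365 days = 365 h
Energy = 0.51 kW × 365 h = 186.15 kWh
= 186.15 × 3.6 MJ = 670.1 MJ

670.1 MJ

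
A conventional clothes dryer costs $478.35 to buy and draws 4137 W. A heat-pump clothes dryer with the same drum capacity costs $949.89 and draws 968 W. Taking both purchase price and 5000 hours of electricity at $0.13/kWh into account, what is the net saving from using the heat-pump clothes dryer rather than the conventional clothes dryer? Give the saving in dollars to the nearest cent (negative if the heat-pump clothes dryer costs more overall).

$1588.31

conventional clothes dryer: $478.35 + (4137/1000) kW × 5000 h × $0.13 = $478.35 + $2689.05 = $3167.4
heat-pump clothes dryer: $949.89 + (968/1000) kW × 5000 h × $0.13 = $949.89 + $629.2 = $1579.09
Saving = $3167.4 − $1579.09 = $1588.31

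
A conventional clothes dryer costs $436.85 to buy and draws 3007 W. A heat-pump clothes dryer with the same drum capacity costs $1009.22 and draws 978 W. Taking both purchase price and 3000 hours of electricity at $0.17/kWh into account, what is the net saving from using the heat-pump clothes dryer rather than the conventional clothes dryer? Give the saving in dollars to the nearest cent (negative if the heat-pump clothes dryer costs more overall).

$462.42

conventional clothes dryer: $436.85 + (3007/1000) kW × 3000 h × $0.17 = $436.85 + $1533.57 = $1970.42
heat-pump clothes dryer: $1009.22 + (978/1000) kW × 3000 h × $0.17 = $1009.22 + $498.78 = $1508
Saving = $1970.42 − $1508 = $462.42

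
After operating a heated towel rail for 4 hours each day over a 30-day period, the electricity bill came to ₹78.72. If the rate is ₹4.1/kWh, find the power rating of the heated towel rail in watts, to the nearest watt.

Energy = ₹78.72 ÷ ₹4.1/kWh = 19.2 kWh
Runtime = 4 h/day × 30 days = 120 h
Power = 19.2 kWh ÷ 120 h = 0.16 kW = 160 W

160 W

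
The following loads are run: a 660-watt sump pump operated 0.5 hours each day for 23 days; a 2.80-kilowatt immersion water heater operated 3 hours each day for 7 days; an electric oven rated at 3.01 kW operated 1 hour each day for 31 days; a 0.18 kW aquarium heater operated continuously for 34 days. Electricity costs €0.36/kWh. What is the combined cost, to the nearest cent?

€110.37

sump pump: Runtime = 0.5 h/day × 23 days = 11.5 h
sump pump: 0.66 kW × 11.5 h = 7.59 kWh
immersion water heater: Runtime = 3 h/day × 7 days = 21 h
immersion water heater: 2.8 kW × 21 h = 58.8 kWh
electric oven: Runtime = 1 h/day × 31 days = 31 h
electric oven: 3.01 kW × 31 h = 93.31 kWh
aquarium heater: Runtime = 24 h × 34 = 816 h
aquarium heater: 0.18 kW × 816 h = 146.88 kWh
Total energy = 306.58 kWh
Cost = 306.58 × €0.36 = €110.37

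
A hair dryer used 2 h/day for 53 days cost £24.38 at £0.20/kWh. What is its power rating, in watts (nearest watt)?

Energy = £24.38 ÷ £0.20/kWh = 121.9 kWh
Runtime = 2 h/day × 53 days = 106 h
Power = 121.9 kWh ÷ 106 h = 1.15 kW = 1150 W

1150 W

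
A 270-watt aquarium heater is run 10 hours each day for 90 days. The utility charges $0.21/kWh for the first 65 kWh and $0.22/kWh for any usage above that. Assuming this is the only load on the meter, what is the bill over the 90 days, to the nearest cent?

Runtime = 10 h/day × 90 days = 900 h
Energy = 0.27 kW × 900 h = 243 kWh
Tier 1 (0–65 kWh): 65 × $0.21 = $13.65
Above 65 kWh: 178 × $0.22 = $39.16
Bill = $52.81

$52.81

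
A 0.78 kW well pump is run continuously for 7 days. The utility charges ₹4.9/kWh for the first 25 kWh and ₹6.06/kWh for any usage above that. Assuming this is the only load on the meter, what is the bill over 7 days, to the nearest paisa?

Runtime = 24 h × 7 = 168 h
Energy = 0.78 kW × 168 h = 131.04 kWh
Tier 1 (0–25 kWh): 25 × ₹4.9 = ₹122.5
Above 25 kWh: 106.04 × ₹6.06 = ₹642.6024
Bill = ₹765.10

₹765.10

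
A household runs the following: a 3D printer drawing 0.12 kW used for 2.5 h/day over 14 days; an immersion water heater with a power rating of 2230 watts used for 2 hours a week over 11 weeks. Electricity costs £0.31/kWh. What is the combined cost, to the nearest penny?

3D printer: Runtime = 2.5 h/day × 14 days = 35 h
3D printer: 0.12 kW × 35 h = 4.2 kWh
immersion water heater: Runtime = 2 h/week × 11 weeks = 22 h
immersion water heater: 2.23 kW × 22 h = 49.06 kWh
Total energy = 53.26 kWh
Cost = 53.26 × £0.31 = £16.51

£16.51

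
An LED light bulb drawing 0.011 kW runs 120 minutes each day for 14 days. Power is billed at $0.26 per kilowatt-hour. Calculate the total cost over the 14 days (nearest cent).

Runtime = 120 min × 14 = 1680 min = 28 h
Energy = 0.011 kW × 28 h = 0.308 kWh
Cost = 0.308 kWh × $0.26/kWh = $0.08

$0.08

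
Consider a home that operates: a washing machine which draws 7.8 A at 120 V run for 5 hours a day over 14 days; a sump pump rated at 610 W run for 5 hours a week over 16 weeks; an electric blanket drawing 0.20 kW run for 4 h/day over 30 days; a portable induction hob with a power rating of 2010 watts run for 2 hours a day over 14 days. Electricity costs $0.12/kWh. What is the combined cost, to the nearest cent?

washing machine: Power = 7.8 A × 120 V = 936 W = 0.936 kW
washing machine: Runtime = 5 h/day × 14 days = 70 h
washing machine: 0.936 kW × 70 h = 65.52 kWh
sump pump: Runtime = 5 h/week × 16 weeks = 80 h
sump pump: 0.61 kW × 80 h = 48.8 kWh
electric blanket: Runtime = 4 h/day × 30 days = 120 h
electric blanket: 0.2 kW × 120 h = 24 kWh
portable induction hob: Runtime = 2 h/day × 14 days = 28 h
portable induction hob: 2.01 kW × 28 h = 56.28 kWh
Total energy = 194.6 kWh
Cost = 194.6 × $0.12 = $23.35

$23.35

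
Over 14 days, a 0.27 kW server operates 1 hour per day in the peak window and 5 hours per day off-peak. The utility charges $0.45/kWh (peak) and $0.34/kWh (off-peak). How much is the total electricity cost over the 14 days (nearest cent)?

Peak energy = 0.27 kW × 1 h × 14 = 3.78 kWh
Off-peak energy = 0.27 kW × 5 h × 14 = 18.9 kWh
Cost = 3.78 × $0.45 + 18.9 × $0.34 = $1.701 + $6.426 = $8.13

$8.13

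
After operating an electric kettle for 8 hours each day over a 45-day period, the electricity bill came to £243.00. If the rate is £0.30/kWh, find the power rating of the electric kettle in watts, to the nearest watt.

Energy = £243.00 ÷ £0.30/kWh = 810 kWh
Runtime = 8 h/day × 45 days = 360 h
Power = 810 kWh ÷ 360 h = 2.25 kW = 2250 W

2250 W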